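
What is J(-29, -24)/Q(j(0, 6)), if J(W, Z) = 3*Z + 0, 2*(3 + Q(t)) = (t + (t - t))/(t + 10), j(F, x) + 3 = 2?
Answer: 1296/55 ≈ 23.564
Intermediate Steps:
j(F, x) = -1 (j(F, x) = -3 + 2 = -1)
Q(t) = -3 + t/(2*(10 + t)) (Q(t) = -3 + ((t + (t - t))/(t + 10))/2 = -3 + ((t + 0)/(10 + t))/2 = -3 + (t/(10 + t))/2 = -3 + t/(2*(10 + t)))
J(W, Z) = 3*Z
J(-29, -24)/Q(j(0, 6)) = (3*(-24))/((5*(-12 - 1*(-1))/(2*(10 - 1)))) = -72*18/(5*(-12 + 1)) = -72/((5/2)*(1/9)*(-11)) = -72/(-55/18) = -72*(-18/55) = 1296/55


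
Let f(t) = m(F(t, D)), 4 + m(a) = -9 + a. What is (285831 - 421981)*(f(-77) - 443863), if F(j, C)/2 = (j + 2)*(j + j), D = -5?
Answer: 57288652400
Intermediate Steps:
F(j, C) = 4*j*(2 + j) (F(j, C) = 2*((j + 2)*(j + j)) = 2*((2 + j)*(2*j)) = 2*(2*j*(2 + j)) = 4*j*(2 + j))
m(a) = -13 + a (m(a) = -4 + (-9 + a) = -13 + a)
f(t) = -13 + 4*t*(2 + t)
(285831 - 421981)*(f(-77) - 443863) = (285831 - 421981)*((-13 + 4*(-77)*(2 - 77)) - 443863) = -136150*((-13 + 4*(-77)*(-75)) - 443863) = -136150*((-13 + 23100) - 443863) = -136150*(23087 - 443863) = -136150*(-420776) = 57288652400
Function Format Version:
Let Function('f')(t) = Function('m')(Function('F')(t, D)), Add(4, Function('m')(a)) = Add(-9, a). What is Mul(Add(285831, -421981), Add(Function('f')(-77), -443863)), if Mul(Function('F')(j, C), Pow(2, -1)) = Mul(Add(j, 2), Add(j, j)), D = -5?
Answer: 57288652400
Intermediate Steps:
Function('F')(j, C) = Mul(4, j, Add(2, j)) (Function('F')(j, C) = Mul(2, Mul(Add(j, 2), Add(j, j))) = Mul(2, Mul(Add(2, j), Mul(2, j))) = Mul(2, Mul(2, j, Add(2, j))) = Mul(4, j, Add(2, j)))
Function('m')(a) = Add(-13, a) (Function('m')(a) = Add(-4, Add(-9, a)) = Add(-13, a))
Function('f')(t) = Add(-13, Mul(4, t, Add(2, t)))
Mul(Add(285831, -421981), Add(Function('f')(-77), -443863)) = Mul(Add(285831, -421981), Add(Add(-13, Mul(4, -77, Add(2, -77))), -443863)) = Mul(-136150, Add(Add(-13, Mul(4, -77, -75)), -443863)) = Mul(-136150, Add(Add(-13, 23100), -443863)) = Mul(-136150, Add(23087, -443863)) = Mul(-136150, -420776) = 57288652400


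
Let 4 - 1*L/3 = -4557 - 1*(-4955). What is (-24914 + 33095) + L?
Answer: 6999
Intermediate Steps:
L = -1182 (L = 12 - 3*(-4557 - 1*(-4955)) = 12 - 3*(-4557 + 4955) = 12 - 3*398 = 12 - 1194 = -1182)
(-24914 + 33095) + L = (-24914 + 33095) - 1182 = 8181 - 1182 = 6999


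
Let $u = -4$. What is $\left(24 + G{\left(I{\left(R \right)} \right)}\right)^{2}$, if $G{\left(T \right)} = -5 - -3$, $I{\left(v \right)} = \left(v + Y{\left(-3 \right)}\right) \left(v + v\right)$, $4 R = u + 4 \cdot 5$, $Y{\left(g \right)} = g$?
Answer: $484$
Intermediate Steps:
$R = 4$ ($R = \frac{-4 + 4 \cdot 5}{4} = \frac{-4 + 20}{4} = \frac{1}{4} \cdot 16 = 4$)
$I{\left(v \right)} = 2 v \left(-3 + v\right)$ ($I{\left(v \right)} = \left(v - 3\right) \left(v + v\right) = \left(-3 + v\right) 2 v = 2 v \left(-3 + v\right)$)
$G{\left(T \right)} = -2$ ($G{\left(T \right)} = -5 + 3 = -2$)
$\left(24 + G{\left(I{\left(R \right)} \right)}\right)^{2} = \left(24 - 2\right)^{2} = 22^{2} = 484$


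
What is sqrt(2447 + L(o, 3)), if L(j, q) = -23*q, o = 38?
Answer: sqrt(2378) ≈ 48.765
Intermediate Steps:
sqrt(2447 + L(o, 3)) = sqrt(2447 - 23*3) = sqrt(2447 - 69) = sqrt(2378)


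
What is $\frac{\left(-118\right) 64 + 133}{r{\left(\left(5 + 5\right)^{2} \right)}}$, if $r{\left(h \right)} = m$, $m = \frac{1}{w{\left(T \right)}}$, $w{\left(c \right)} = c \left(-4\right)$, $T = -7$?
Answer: $-207732$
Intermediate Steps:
$w{\left(c \right)} = - 4 c$
$m = \frac{1}{28}$ ($m = \frac{1}{\left(-4\right) \left(-7\right)} = \frac{1}{28} \approx 0.035714$)
$r{\left(h \right)} = \frac{1}{28}$
$\frac{\left(-118\right) 64 + 133}{r{\left(\left(5 + 5\right)^{2} \right)}} = \left(\left(-118\right) 64 + 133\right) \frac{1}{\frac{1}{28}} = \left(-7552 + 133\right) 28 = \left(-7419\right) 28 = -207732$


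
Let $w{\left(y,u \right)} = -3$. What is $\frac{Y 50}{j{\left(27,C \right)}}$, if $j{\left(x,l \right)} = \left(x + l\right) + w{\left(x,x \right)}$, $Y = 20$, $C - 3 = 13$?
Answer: $25$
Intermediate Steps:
$C = 16$ ($C = 3 + 13 = 16$)
$j{\left(x,l \right)} = -3 + l + x$ ($j{\left(x,l \right)} = \left(x + l\right) - 3 = \left(l + x\right) - 3 = -3 + l + x$)
$\frac{Y 50}{j{\left(27,C \right)}} = \frac{20 \cdot 50}{-3 + 16 + 27} = \frac{1000}{40} = 1000 \cdot \frac{1}{40} = 25$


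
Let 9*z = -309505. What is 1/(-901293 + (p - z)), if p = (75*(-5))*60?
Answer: -9/8004632 ≈ -1.1243e-6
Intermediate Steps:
z = -309505/9 (z = (1/9)*(-309505) = -309505/9 ≈ -34389.)
p = -22500 (p = -375*60 = -22500)
1/(-901293 + (p - z)) = 1/(-901293 + (-22500 - 1*(-309505/9))) = 1/(-901293 + (-22500 + 309505/9)) = 1/(-901293 + 107005/9) = 1/(-8004632/9) = -9/8004632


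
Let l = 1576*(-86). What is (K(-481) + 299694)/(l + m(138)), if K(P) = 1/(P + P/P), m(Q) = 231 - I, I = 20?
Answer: -143853119/64956000 ≈ -2.2146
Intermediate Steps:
l = -135536
m(Q) = 211 (m(Q) = 231 - 1*20 = 231 - 20 = 211)
K(P) = 1/(1 + P) (K(P) = 1/(P + 1) = 1/(1 + P))
(K(-481) + 299694)/(l + m(138)) = (1/(1 - 481) + 299694)/(-135536 + 211) = (1/(-480) + 299694)/(-135325) = (-1/480 + 299694)*(-1/135325) = (143853119/480)*(-1/135325) = -143853119/64956000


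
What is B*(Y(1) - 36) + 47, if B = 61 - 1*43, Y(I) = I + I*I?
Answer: -565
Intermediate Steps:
Y(I) = I + I**2
B = 18 (B = 61 - 43 = 18)
B*(Y(1) - 36) + 47 = 18*(1*(1 + 1) - 36) + 47 = 18*(1*2 - 36) + 47 = 18*(2 - 36) + 47 = 18*(-34) + 47 = -612 + 47 = -565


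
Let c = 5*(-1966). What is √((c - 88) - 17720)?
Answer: I*√27638 ≈ 166.25*I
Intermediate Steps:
c = -9830
√((c - 88) - 17720) = √((-9830 - 88) - 17720) = √(-9918 - 17720) = √(-27638) = I*√27638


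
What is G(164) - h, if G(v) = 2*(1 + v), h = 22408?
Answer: -22078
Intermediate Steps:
G(v) = 2 + 2*v
G(164) - h = (2 + 2*164) - 1*22408 = (2 + 328) - 22408 = 330 - 22408 = -22078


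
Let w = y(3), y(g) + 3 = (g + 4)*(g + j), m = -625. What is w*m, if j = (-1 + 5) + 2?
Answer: -37500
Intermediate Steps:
j = 6 (j = 4 + 2 = 6)
y(g) = -3 + (4 + g)*(6 + g) (y(g) = -3 + (g + 4)*(g + 6) = -3 + (4 + g)*(6 + g))
w = 60 (w = 21 + 3**2 + 10*3 = 21 + 9 + 30 = 60)
w*m = 60*(-625) = -37500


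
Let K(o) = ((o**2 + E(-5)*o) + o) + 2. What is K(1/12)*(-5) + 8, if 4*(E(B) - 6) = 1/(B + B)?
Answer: -1423/288 ≈ -4.9410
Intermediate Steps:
E(B) = 6 + 1/(8*B) (E(B) = 6 + 1/(4*(B + B)) = 6 + 1/(4*((2*B))) = 6 + (1/(2*B))/4 = 6 + 1/(8*B))
K(o) = 2 + o**2 + 279*o/40 (K(o) = ((o**2 + (6 + (1/8)/(-5))*o) + o) + 2 = ((o**2 + (6 + (1/8)*(-1/5))*o) + o) + 2 = ((o**2 + (6 - 1/40)*o) + o) + 2 = ((o**2 + 239*o/40) + o) + 2 = (o**2 + 279*o/40) + 2 = 2 + o**2 + 279*o/40)
K(1/12)*(-5) + 8 = (2 + (1/12)**2 + (279/40)/12)*(-5) + 8 = (2 + (1/12)**2 + (279/40)*(1/12))*(-5) + 8 = (2 + 1/144 + 93/160)*(-5) + 8 = (3727/1440)*(-5) + 8 = -3727/288 + 8 = -1423/288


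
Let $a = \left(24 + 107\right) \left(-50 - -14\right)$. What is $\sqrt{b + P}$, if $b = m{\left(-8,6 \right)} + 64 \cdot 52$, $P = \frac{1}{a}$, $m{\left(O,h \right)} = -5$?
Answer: $\frac{\sqrt{2052935977}}{786} \approx 57.645$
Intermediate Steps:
$a = -4716$ ($a = 131 \left(-50 + 14\right) = 131 \left(-36\right) = -4716$)
$P = - \frac{1}{4716}$ ($P = \frac{1}{-4716} = - \frac{1}{4716} \approx -0.00021204$)
$b = 3323$ ($b = -5 + 64 \cdot 52 = -5 + 3328 = 3323$)
$\sqrt{b + P} = \sqrt{3323 - \frac{1}{4716}} = \sqrt{\frac{15671267}{4716}} = \frac{\sqrt{2052935977}}{786}$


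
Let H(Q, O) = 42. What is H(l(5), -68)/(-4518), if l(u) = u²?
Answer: -7/753 ≈ -0.0092961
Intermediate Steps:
H(l(5), -68)/(-4518) = 42/(-4518) = 42*(-1/4518) = -7/753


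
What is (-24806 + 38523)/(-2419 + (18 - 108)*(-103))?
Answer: 13717/6851 ≈ 2.0022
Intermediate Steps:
(-24806 + 38523)/(-2419 + (18 - 108)*(-103)) = 13717/(-2419 - 90*(-103)) = 13717/(-2419 + 9270) = 13717/6851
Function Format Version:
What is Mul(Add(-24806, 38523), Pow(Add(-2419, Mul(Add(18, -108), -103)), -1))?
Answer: Rational(13717, 6851) ≈ 2.0022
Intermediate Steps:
Mul(Add(-24806, 38523), Pow(Add(-2419, Mul(Add(18, -108), -103)), -1)) = Mul(13717, Pow(Add(-2419, Mul(-90, -103)), -1)) = Mul(13717, Pow(Add(-2419, 9270), -1)) = Mul(13717, Pow(6851, -1)) = Mul(13717, Rational(1, 6851)) = Rational(13717, 6851)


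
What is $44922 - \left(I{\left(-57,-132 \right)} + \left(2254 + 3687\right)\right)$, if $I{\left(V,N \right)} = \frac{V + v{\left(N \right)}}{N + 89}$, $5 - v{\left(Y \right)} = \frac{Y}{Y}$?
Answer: $\frac{1676130}{43} \approx 38980.0$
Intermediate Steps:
$v{\left(Y \right)} = 4$ ($v{\left(Y \right)} = 5 - \frac{Y}{Y} = 5 - 1 = 4$)
$I{\left(V,N \right)} = \frac{4 + V}{89 + N}$ ($I{\left(V,N \right)} = \frac{V + 4}{N + 89} = \frac{4 + V}{89 + N}$)
$44922 - \left(I{\left(-57,-132 \right)} + \left(2254 + 3687\right)\right) = 44922 - \left(\frac{4 - 57}{89 - 132} + \left(2254 + 3687\right)\right) = 44922 - \left(\frac{1}{-43} \left(-53\right) + 5941\right) = 44922 - \left(\left(- \frac{1}{43}\right) \left(-53\right) + 5941\right) = 44922 - \left(\frac{53}{43} + 5941\right) = 44922 - \frac{255516}{43} = \frac{1676130}{43}$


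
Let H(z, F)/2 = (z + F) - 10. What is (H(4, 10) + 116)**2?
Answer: 15376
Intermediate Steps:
H(z, F) = -20 + 2*F + 2*z (H(z, F) = 2*((z + F) - 10) = 2*((F + z) - 10) = 2*(-10 + F + z) = -20 + 2*F + 2*z)
(H(4, 10) + 116)**2 = ((-20 + 2*10 + 2*4) + 116)**2 = ((-20 + 20 + 8) + 116)**2 = (8 + 116)**2 = 124**2 = 15376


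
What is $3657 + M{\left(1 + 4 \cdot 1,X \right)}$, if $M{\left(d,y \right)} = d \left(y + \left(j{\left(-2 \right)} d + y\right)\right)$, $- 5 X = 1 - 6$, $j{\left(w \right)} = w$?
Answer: $3617$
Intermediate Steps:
$X = 1$ ($X = - \frac{1 - 6}{5} = \left(- \frac{1}{5}\right) \left(-5\right) = 1$)
$M{\left(d,y \right)} = d \left(- 2 d + 2 y\right)$ ($M{\left(d,y \right)} = d \left(y - \left(- y + 2 d\right)\right) = d \left(- 2 d + 2 y\right)$)
$3657 + M{\left(1 + 4 \cdot 1,X \right)} = 3657 + 2 \left(1 + 4 \cdot 1\right) \left(1 - \left(1 + 4 \cdot 1\right)\right) = 3657 + 2 \left(1 + 4\right) \left(1 - \left(1 + 4\right)\right) = 3657 + 2 \cdot 5 \left(1 - 5\right) = 3657 + 2 \cdot 5 \left(-4\right) = 3657 - 40 = 3617$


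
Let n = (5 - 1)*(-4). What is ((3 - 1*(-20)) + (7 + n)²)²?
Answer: 10816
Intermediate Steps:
n = -16 (n = 4*(-4) = -16)
((3 - 1*(-20)) + (7 + n)²)² = ((3 - 1*(-20)) + (7 - 16)²)² = ((3 + 20) + (-9)²)² = (23 + 81)² = 104² = 10816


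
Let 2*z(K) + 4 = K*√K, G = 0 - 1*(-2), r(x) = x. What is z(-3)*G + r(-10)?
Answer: -14 - 3*I*√3 ≈ -14.0 - 5.1962*I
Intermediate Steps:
G = 2 (G = 0 + 2 = 2)
z(K) = -2 + K^(3/2)/2 (z(K) = -2 + (K*√K)/2 = -2 + K^(3/2)/2)
z(-3)*G + r(-10) = (-2 + (-3)^(3/2)/2)*2 - 10 = (-2 + (-3*I*√3)/2)*2 - 10 = (-2 - 3*I*√3/2)*2 - 10 = (-4 - 3*I*√3) - 10 = -14 - 3*I*√3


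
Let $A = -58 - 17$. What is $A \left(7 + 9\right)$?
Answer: $-1200$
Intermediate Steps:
$A = -75$ ($A = -58 - 17 = -75$)
$A \left(7 + 9\right) = - 75 \left(7 + 9\right) = \left(-75\right) 16 = -1200$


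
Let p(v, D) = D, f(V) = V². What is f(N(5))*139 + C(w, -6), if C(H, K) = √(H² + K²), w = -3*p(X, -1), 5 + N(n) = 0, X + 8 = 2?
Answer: 3475 + 3*√5 ≈ 3481.7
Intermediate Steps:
X = -6 (X = -8 + 2 = -6)
N(n) = -5 (N(n) = -5 + 0 = -5)
w = 3 (w = -3*(-1) = 3)
f(N(5))*139 + C(w, -6) = (-5)²*139 + √(3² + (-6)²) = 25*139 + √(9 + 36) = 3475 + √45 = 3475 + 3*√5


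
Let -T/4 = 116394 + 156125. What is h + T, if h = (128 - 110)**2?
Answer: -1089752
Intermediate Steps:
T = -1090076 (T = -4*(116394 + 156125) = -4*272519 = -1090076)
h = 324 (h = 18**2 = 324)
h + T = 324 - 1090076 = -1089752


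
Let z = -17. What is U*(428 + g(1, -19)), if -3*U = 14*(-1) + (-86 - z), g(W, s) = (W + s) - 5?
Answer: 11205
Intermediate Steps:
g(W, s) = -5 + W + s
U = 83/3 (U = -(14*(-1) + (-86 - 1*(-17)))/3 = -(-14 + (-86 + 17))/3 = -(-14 - 69)/3 = -⅓*(-83) = 83/3 ≈ 27.667)
U*(428 + g(1, -19)) = 83*(428 + (-5 + 1 - 19))/3 = 83*(428 - 23)/3 = (83/3)*405 = 11205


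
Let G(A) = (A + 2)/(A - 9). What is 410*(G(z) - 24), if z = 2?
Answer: -70520/7 ≈ -10074.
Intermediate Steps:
G(A) = (2 + A)/(-9 + A)
410*(G(z) - 24) = 410*((2 + 2)/(-9 + 2) - 24) = 410*(4/(-7) - 24) = 410*(-⅐*4 - 24) = 410*(-4/7 - 24) = 410*(-172/7) = -70520/7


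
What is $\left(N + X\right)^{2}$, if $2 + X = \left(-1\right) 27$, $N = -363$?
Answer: $153664$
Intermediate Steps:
$X = -29$ ($X = -2 - 27 = -29$)
$\left(N + X\right)^{2} = \left(-363 - 29\right)^{2} = \left(-392\right)^{2} = 153664$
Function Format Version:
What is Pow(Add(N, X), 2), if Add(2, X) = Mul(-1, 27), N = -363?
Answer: 153664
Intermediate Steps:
X = -29 (X = Add(-2, Mul(-1, 27)) = Add(-2, -27) = -29)
Pow(Add(N, X), 2) = Pow(Add(-363, -29), 2) = Pow(-392, 2) = 153664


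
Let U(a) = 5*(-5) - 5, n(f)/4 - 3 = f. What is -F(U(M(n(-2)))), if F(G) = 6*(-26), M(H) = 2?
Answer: 156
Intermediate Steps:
n(f) = 12 + 4*f
U(a) = -30 (U(a) = -25 - 5 = -30)
F(G) = -156
-F(U(M(n(-2)))) = -1*(-156) = 156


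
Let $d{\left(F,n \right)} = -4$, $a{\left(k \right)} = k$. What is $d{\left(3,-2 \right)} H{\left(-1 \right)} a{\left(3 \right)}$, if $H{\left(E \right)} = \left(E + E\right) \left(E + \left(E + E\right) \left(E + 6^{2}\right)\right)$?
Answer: $-1704$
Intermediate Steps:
$H{\left(E \right)} = 2 E \left(E + 2 E \left(36 + E\right)\right)$ ($H{\left(E \right)} = 2 E \left(E + 2 E \left(E + 36\right)\right) = 2 E \left(E + 2 E \left(36 + E\right)\right)$)
$d{\left(3,-2 \right)} H{\left(-1 \right)} a{\left(3 \right)} = - 4 \left(-1\right)^{2} \left(146 + 4 \left(-1\right)\right) 3 = - 4 \cdot 1 \left(146 - 4\right) 3 = - 4 \cdot 1 \cdot 142 \cdot 3 = \left(-4\right) 142 \cdot 3 = \left(-568\right) 3 = -1704$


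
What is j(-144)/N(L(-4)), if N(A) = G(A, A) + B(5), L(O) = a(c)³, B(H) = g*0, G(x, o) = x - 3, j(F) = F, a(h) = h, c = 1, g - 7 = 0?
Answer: 72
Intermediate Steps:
g = 7 (g = 7 + 0 = 7)
G(x, o) = -3 + x
B(H) = 0 (B(H) = 7*0 = 0)
L(O) = 1 (L(O) = 1³ = 1)
N(A) = -3 + A (N(A) = (-3 + A) + 0 = -3 + A)
j(-144)/N(L(-4)) = -144/(-3 + 1) = -144/(-2) = -144*(-½) = 72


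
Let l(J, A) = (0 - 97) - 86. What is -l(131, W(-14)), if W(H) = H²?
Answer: 183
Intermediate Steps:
l(J, A) = -183 (l(J, A) = -97 - 86 = -183)
-l(131, W(-14)) = -1*(-183) = 183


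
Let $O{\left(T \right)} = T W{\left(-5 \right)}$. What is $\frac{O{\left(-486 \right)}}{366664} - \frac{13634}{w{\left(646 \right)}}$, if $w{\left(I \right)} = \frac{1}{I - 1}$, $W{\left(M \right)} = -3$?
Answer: $- \frac{1612208774031}{183332} \approx -8.7939 \cdot 10^{6}$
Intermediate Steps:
$O{\left(T \right)} = - 3 T$ ($O{\left(T \right)} = T \left(-3\right) = - 3 T$)
$w{\left(I \right)} = \frac{1}{-1 + I}$
$\frac{O{\left(-486 \right)}}{366664} - \frac{13634}{w{\left(646 \right)}} = \frac{\left(-3\right) \left(-486\right)}{366664} - \frac{13634}{\frac{1}{-1 + 646}} = 1458 \cdot \frac{1}{366664} - \frac{13634}{\frac{1}{645}} = \frac{729}{183332} - 13634 \frac{1}{\frac{1}{645}} = \frac{729}{183332} - 8793930 = - \frac{1612208774031}{183332}$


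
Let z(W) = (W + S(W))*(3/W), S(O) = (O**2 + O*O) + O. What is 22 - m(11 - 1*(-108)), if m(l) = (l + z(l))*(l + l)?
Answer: -199660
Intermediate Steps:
S(O) = O + 2*O**2 (S(O) = (O**2 + O**2) + O = 2*O**2 + O = O + 2*O**2)
z(W) = 3*(W + W*(1 + 2*W))/W (z(W) = (W + W*(1 + 2*W))*(3/W) = 3*(W + W*(1 + 2*W))/W)
m(l) = 2*l*(6 + 7*l) (m(l) = (l + (6 + 6*l))*(l + l) = (6 + 7*l)*(2*l) = 2*l*(6 + 7*l))
22 - m(11 - 1*(-108)) = 22 - 2*(11 - 1*(-108))*(6 + 7*(11 - 1*(-108))) = 22 - 2*(11 + 108)*(6 + 7*(11 + 108)) = 22 - 2*119*(6 + 7*119) = 22 - 2*119*(6 + 833) = 22 - 2*119*839 = 22 - 1*199682 = 22 - 199682 = -199660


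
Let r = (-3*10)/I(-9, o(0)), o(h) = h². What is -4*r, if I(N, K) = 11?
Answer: 120/11 ≈ 10.909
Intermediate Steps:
r = -30/11 (r = -3*10/11 = -30*1/11 = -30/11 ≈ -2.7273)
-4*r = -4*(-30/11) = 120/11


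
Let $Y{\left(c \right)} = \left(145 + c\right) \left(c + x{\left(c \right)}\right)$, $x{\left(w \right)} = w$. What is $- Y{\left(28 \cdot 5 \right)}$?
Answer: $-79800$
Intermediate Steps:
$Y{\left(c \right)} = 2 c \left(145 + c\right)$ ($Y{\left(c \right)} = \left(145 + c\right) \left(c + c\right) = \left(145 + c\right) 2 c = 2 c \left(145 + c\right)$)
$- Y{\left(28 \cdot 5 \right)} = - 2 \cdot 28 \cdot 5 \left(145 + 28 \cdot 5\right) = - 2 \cdot 140 \left(145 + 140\right) = - 2 \cdot 140 \cdot 285 = \left(-1\right) 79800 = -79800$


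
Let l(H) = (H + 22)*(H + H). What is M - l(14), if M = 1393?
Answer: 385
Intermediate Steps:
l(H) = 2*H*(22 + H) (l(H) = (22 + H)*(2*H) = 2*H*(22 + H))
M - l(14) = 1393 - 2*14*(22 + 14) = 1393 - 2*14*36 = 1393 - 1*1008 = 1393 - 1008 = 385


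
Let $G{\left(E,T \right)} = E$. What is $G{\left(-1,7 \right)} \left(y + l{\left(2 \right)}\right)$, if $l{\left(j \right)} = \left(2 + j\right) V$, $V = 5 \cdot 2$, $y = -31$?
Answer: $-9$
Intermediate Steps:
$V = 10$
$l{\left(j \right)} = 20 + 10 j$ ($l{\left(j \right)} = \left(2 + j\right) 10 = 20 + 10 j$)
$G{\left(-1,7 \right)} \left(y + l{\left(2 \right)}\right) = - (-31 + \left(20 + 10 \cdot 2\right)) = - (-31 + \left(20 + 20\right)) = - (-31 + 40) = \left(-1\right) 9 = -9$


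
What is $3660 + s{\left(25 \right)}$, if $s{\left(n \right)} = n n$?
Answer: $4285$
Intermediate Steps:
$s{\left(n \right)} = n^{2}$
$3660 + s{\left(25 \right)} = 3660 + 25^{2} = 3660 + 625 = 4285$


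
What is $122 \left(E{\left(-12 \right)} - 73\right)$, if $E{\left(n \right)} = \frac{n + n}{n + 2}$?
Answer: $- \frac{43066}{5} \approx -8613.2$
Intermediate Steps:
$E{\left(n \right)} = \frac{2 n}{2 + n}$
$122 \left(E{\left(-12 \right)} - 73\right) = 122 \left(2 \left(-12\right) \frac{1}{2 - 12} - 73\right) = 122 \left(2 \left(-12\right) \frac{1}{-10} - 73\right) = 122 \left(2 \left(-12\right) \left(- \frac{1}{10}\right) - 73\right) = 122 \left(\frac{12}{5} - 73\right) = 122 \left(- \frac{353}{5}\right) = - \frac{43066}{5}$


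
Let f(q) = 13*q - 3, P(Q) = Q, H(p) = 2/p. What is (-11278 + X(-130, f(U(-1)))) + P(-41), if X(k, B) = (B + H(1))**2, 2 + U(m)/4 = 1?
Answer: -8510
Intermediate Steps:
U(m) = -4 (U(m) = -8 + 4*1 = -8 + 4 = -4)
f(q) = -3 + 13*q
X(k, B) = (2 + B)**2 (X(k, B) = (B + 2/1)**2 = (B + 2*1)**2 = (B + 2)**2 = (2 + B)**2)
(-11278 + X(-130, f(U(-1)))) + P(-41) = (-11278 + (2 + (-3 + 13*(-4)))**2) - 41 = (-11278 + (2 + (-3 - 52))**2) - 41 = (-11278 + (2 - 55)**2) - 41 = (-11278 + (-53)**2) - 41 = (-11278 + 2809) - 41 = -8469 - 41 = -8510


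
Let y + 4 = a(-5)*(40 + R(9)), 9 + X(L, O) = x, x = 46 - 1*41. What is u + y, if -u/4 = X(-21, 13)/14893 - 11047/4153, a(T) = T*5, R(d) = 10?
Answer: -76902530434/61850629 ≈ -1243.4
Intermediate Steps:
x = 5 (x = 46 - 41 = 5)
X(L, O) = -4 (X(L, O) = -9 + 5 = -4)
a(T) = 5*T
y = -1254 (y = -4 + (5*(-5))*(40 + 10) = -4 - 25*50 = -4 - 1250 = -1254)
u = 658158332/61850629 (u = -4*(-4/14893 - 11047/4153) = -4*(-164539583/61850629) = 658158332/61850629 ≈ 10.641)
u + y = 658158332/61850629 - 1254 = -76902530434/61850629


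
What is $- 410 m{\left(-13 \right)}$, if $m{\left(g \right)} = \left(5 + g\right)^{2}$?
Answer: $-26240$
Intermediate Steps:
$- 410 m{\left(-13 \right)} = - 410 \left(5 - 13\right)^{2} = - 410 \left(-8\right)^{2} = \left(-410\right) 64 = -26240$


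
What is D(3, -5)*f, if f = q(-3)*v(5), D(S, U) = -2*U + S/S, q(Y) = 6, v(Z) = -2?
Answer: -132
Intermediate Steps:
D(S, U) = 1 - 2*U (D(S, U) = -2*U + 1 = 1 - 2*U)
f = -12 (f = 6*(-2) = -12)
D(3, -5)*f = (1 - 2*(-5))*(-12) = (1 + 10)*(-12) = 11*(-12) = -132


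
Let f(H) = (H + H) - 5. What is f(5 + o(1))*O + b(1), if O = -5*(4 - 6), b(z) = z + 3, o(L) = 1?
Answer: 74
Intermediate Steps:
b(z) = 3 + z
f(H) = -5 + 2*H (f(H) = 2*H - 5 = -5 + 2*H)
O = 10 (O = -5*(-2) = 10)
f(5 + o(1))*O + b(1) = (-5 + 2*(5 + 1))*10 + (3 + 1) = (-5 + 2*6)*10 + 4 = (-5 + 12)*10 + 4 = 7*10 + 4 = 70 + 4 = 74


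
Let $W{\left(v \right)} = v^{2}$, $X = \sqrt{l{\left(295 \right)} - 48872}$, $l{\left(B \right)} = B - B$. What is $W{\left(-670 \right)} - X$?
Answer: $448900 - 2 i \sqrt{12218} \approx 4.489 \cdot 10^{5} - 221.07 i$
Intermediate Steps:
$l{\left(B \right)} = 0$
$X = 2 i \sqrt{12218}$ ($X = \sqrt{0 - 48872} = \sqrt{-48872} = 2 i \sqrt{12218} \approx 221.07 i$)
$W{\left(-670 \right)} - X = \left(-670\right)^{2} - 2 i \sqrt{12218} = 448900 - 2 i \sqrt{12218}$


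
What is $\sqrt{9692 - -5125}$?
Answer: $\sqrt{14817} \approx 121.73$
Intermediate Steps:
$\sqrt{9692 - -5125} = \sqrt{9692 + \left(5187 - 62\right)} = \sqrt{9692 + 5125} = \sqrt{14817}$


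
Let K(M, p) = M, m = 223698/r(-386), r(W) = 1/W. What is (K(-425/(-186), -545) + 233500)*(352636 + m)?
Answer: -1867438179569300/93 ≈ -2.0080e+13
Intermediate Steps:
m = -86347428 (m = 223698/(1/(-386)) = 223698/(-1/386) = 223698*(-386) = -86347428)
(K(-425/(-186), -545) + 233500)*(352636 + m) = (-425/(-186) + 233500)*(352636 - 86347428) = (-425*(-1/186) + 233500)*(-85994792) = (425/186 + 233500)*(-85994792) = (43431425/186)*(-85994792) = -1867438179569300/93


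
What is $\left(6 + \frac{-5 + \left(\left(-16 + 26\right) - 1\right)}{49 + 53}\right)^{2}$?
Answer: $\frac{94864}{2601} \approx 36.472$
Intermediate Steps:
$\left(6 + \frac{-5 + \left(\left(-16 + 26\right) - 1\right)}{49 + 53}\right)^{2} = \left(6 + \frac{-5 + \left(10 - 1\right)}{102}\right)^{2} = \left(6 + \left(-5 + 9\right) \frac{1}{102}\right)^{2} = \left(6 + 4 \cdot \frac{1}{102}\right)^{2} = \left(6 + \frac{2}{51}\right)^{2} = \left(\frac{308}{51}\right)^{2} = \frac{94864}{2601}$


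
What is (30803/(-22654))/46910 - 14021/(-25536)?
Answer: 532118502019/969181615680 ≈ 0.54904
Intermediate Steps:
(30803/(-22654))/46910 - 14021/(-25536) = (30803*(-1/22654))*(1/46910) - 14021*(-1/25536) = -30803/22654*1/46910 + 2003/3648 = -30803/1062699140 + 2003/3648 = 532118502019/969181615680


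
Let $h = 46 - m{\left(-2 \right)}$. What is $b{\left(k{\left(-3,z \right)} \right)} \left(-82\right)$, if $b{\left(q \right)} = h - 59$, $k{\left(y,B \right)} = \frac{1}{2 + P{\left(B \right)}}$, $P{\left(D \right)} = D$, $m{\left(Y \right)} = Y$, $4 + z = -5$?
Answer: $902$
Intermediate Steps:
$z = -9$ ($z = -4 - 5 = -9$)
$h = 48$ ($h = 46 - -2 = 46 + 2 = 48$)
$k{\left(y,B \right)} = \frac{1}{2 + B}$
$b{\left(q \right)} = -11$ ($b{\left(q \right)} = 48 - 59 = -11$)
$b{\left(k{\left(-3,z \right)} \right)} \left(-82\right) = \left(-11\right) \left(-82\right) = 902$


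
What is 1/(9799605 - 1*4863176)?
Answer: 1/4936429 ≈ 2.0258e-7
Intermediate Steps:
1/(9799605 - 1*4863176) = 1/(9799605 - 4863176) = 1/4936429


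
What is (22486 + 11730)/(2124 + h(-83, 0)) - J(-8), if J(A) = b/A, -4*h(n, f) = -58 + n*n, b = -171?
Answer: 810197/13320 ≈ 60.826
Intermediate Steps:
h(n, f) = 29/2 - n²/4 (h(n, f) = -(-58 + n*n)/4 = -(-58 + n²)/4 = 29/2 - n²/4)
J(A) = -171/A
(22486 + 11730)/(2124 + h(-83, 0)) - J(-8) = (22486 + 11730)/(2124 + (29/2 - ¼*(-83)²)) - (-171)/(-8) = 34216/(2124 + (29/2 - ¼*6889)) - (-171)*(-1)/8 = 34216/(2124 + (29/2 - 6889/4)) - 1*171/8 = 34216/(2124 - 6831/4) - 171/8 = 34216/(1665/4) - 171/8 = 34216*(4/1665) - 171/8 = 136864/1665 - 171/8 = 810197/13320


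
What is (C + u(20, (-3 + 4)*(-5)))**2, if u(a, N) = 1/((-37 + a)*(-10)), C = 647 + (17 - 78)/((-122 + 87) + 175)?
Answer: 2368019312569/5664400 ≈ 4.1805e+5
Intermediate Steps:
C = 90519/140 (C = 647 - 61/(-35 + 175) = 647 - 61/140 = 90519/140 ≈ 646.56)
u(a, N) = -1/(10*(-37 + a)) (u(a, N) = -1/10/(-37 + a) = -1/(10*(-37 + a)))
(C + u(20, (-3 + 4)*(-5)))**2 = (90519/140 - 1/(-370 + 10*20))**2 = (90519/140 - 1/(-370 + 200))**2 = (90519/140 - 1/(-170))**2 = (90519/140 - 1*(-1/170))**2 = (90519/140 + 1/170)**2 = (1538837/2380)**2 = 2368019312569/5664400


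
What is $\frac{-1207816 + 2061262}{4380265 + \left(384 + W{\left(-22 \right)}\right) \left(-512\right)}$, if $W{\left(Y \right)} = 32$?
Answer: $\frac{25862}{126281} \approx 0.2048$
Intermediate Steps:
$\frac{-1207816 + 2061262}{4380265 + \left(384 + W{\left(-22 \right)}\right) \left(-512\right)} = \frac{-1207816 + 2061262}{4380265 + \left(384 + 32\right) \left(-512\right)} = \frac{853446}{4380265 + 416 \left(-512\right)} = \frac{853446}{4380265 - 212992} = \frac{853446}{4167273} = 853446 \cdot \frac{1}{4167273} = \frac{25862}{126281}$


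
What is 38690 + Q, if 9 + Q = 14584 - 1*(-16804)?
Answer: 70069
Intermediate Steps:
Q = 31379 (Q = -9 + (14584 - 1*(-16804)) = -9 + (14584 + 16804) = -9 + 31388 = 31379)
38690 + Q = 38690 + 31379 = 70069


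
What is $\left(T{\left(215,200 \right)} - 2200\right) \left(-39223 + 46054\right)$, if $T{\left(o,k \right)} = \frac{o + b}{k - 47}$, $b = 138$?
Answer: $- \frac{255211473}{17} \approx -1.5012 \cdot 10^{7}$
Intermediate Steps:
$T{\left(o,k \right)} = \frac{138 + o}{-47 + k}$ ($T{\left(o,k \right)} = \frac{o + 138}{k - 47} = \frac{138 + o}{-47 + k}$)
$\left(T{\left(215,200 \right)} - 2200\right) \left(-39223 + 46054\right) = \left(\frac{138 + 215}{-47 + 200} - 2200\right) \left(-39223 + 46054\right) = \left(\frac{1}{153} \cdot 353 - 2200\right) 6831 = \left(\frac{353}{153} - 2200\right) 6831 = \left(- \frac{336247}{153}\right) 6831 = - \frac{255211473}{17}$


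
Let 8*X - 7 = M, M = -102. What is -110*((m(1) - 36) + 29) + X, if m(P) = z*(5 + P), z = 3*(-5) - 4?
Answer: 106385/8 ≈ 13298.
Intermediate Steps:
X = -95/8 (X = 7/8 + (⅛)*(-102) = 7/8 - 51/4 = -95/8 ≈ -11.875)
z = -19 (z = -15 - 4 = -19)
m(P) = -95 - 19*P (m(P) = -19*(5 + P) = -95 - 19*P)
-110*((m(1) - 36) + 29) + X = -110*(((-95 - 19*1) - 36) + 29) - 95/8 = -110*(((-95 - 19) - 36) + 29) - 95/8 = -110*((-114 - 36) + 29) - 95/8 = -110*(-150 + 29) - 95/8 = -110*(-121) - 95/8 = 13310 - 95/8 = 106385/8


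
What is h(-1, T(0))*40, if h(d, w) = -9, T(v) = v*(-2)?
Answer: -360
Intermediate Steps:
T(v) = -2*v
h(-1, T(0))*40 = -9*40 = -360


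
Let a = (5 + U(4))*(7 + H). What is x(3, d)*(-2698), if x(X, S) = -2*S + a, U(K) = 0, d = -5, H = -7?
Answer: -26980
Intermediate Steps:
a = 0 (a = (5 + 0)*(7 - 7) = 5*0 = 0)
x(X, S) = -2*S (x(X, S) = -2*S + 0 = -2*S)
x(3, d)*(-2698) = -2*(-5)*(-2698) = 10*(-2698) = -26980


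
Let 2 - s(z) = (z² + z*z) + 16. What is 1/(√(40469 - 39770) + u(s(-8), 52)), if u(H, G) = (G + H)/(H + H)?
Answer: -2130/4697537 + 20164*√699/14092611 ≈ 0.037375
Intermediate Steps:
s(z) = -14 - 2*z² (s(z) = 2 - ((z² + z*z) + 16) = 2 - ((z² + z²) + 16) = 2 - (2*z² + 16) = 2 - (16 + 2*z²) = 2 + (-16 - 2*z²) = -14 - 2*z²)
u(H, G) = (G + H)/(2*H) (u(H, G) = (G + H)/((2*H)) = (G + H)*(1/(2*H)) = (G + H)/(2*H))
1/(√(40469 - 39770) + u(s(-8), 52)) = 1/(√(40469 - 39770) + (52 + (-14 - 2*(-8)²))/(2*(-14 - 2*(-8)²))) = 1/(√699 + (52 + (-14 - 2*64))/(2*(-14 - 2*64))) = 1/(√699 + (52 + (-14 - 128))/(2*(-14 - 128))) = 1/(√699 + (½)*(52 - 142)/(-142)) = 1/(√699 + (½)*(-1/142)*(-90)) = 1/(√699 + 45/142) = 1/(45/142 + √699)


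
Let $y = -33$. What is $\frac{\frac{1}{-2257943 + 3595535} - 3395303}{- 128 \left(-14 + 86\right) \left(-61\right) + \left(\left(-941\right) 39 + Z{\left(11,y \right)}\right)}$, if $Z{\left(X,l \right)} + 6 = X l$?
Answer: $- \frac{4541530130375}{702380259936} \approx -6.4659$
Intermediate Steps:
$Z{\left(X,l \right)} = -6 + X l$
$\frac{\frac{1}{-2257943 + 3595535} - 3395303}{- 128 \left(-14 + 86\right) \left(-61\right) + \left(\left(-941\right) 39 + Z{\left(11,y \right)}\right)} = \frac{\frac{1}{-2257943 + 3595535} - 3395303}{- 128 \left(-14 + 86\right) \left(-61\right) + \left(\left(-941\right) 39 + \left(-6 + 11 \left(-33\right)\right)\right)} = \frac{\frac{1}{1337592} - 3395303}{\left(-128\right) 72 \left(-61\right) - 37068} = \frac{\frac{1}{1337592} - 3395303}{\left(-9216\right) \left(-61\right) - 37068} = - \frac{4541530130375}{1337592 \left(562176 - 37068\right)} = - \frac{4541530130375}{1337592 \cdot 525108} = \left(- \frac{4541530130375}{1337592}\right) \frac{1}{525108} = - \frac{4541530130375}{702380259936}$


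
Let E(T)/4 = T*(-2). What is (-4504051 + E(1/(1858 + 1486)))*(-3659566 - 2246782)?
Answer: 5559920959644506/209 ≈ 2.6602e+13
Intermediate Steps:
E(T) = -8*T (E(T) = 4*(T*(-2)) = 4*(-2*T) = -8*T)
(-4504051 + E(1/(1858 + 1486)))*(-3659566 - 2246782) = (-4504051 - 8/(1858 + 1486))*(-3659566 - 2246782) = (-4504051 - 8/3344)*(-5906348) = (-4504051 - 8*1/3344)*(-5906348) = (-4504051 - 1/418)*(-5906348) = -1882693319/418*(-5906348) = 5559920959644506/209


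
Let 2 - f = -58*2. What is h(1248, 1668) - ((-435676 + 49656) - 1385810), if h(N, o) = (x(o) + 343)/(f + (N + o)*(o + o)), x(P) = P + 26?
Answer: 17236174428057/9727894 ≈ 1.7718e+6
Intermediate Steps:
x(P) = 26 + P
f = 118 (f = 2 - (-58)*2 = 2 - 1*(-116) = 2 + 116 = 118)
h(N, o) = (369 + o)/(118 + 2*o*(N + o)) (h(N, o) = ((26 + o) + 343)/(118 + (N + o)*(o + o)) = (369 + o)/(118 + (N + o)*(2*o)) = (369 + o)/(118 + 2*o*(N + o)))
h(1248, 1668) - ((-435676 + 49656) - 1385810) = (369 + 1668)/(2*(59 + 1668² + 1248*1668)) - ((-435676 + 49656) - 1385810) = (½)*2037/(59 + 2782224 + 2081664) - (-386020 - 1385810) = (½)*2037/4863947 - 1*(-1771830) = (½)*(1/4863947)*2037 + 1771830 = 2037/9727894 + 1771830 = 17236174428057/9727894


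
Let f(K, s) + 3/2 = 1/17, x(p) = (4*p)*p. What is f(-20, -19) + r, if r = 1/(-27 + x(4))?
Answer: -1779/1258 ≈ -1.4142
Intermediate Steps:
x(p) = 4*p**2
f(K, s) = -49/34 (f(K, s) = -3/2 + 1/17 = -49/34)
r = 1/37 (r = 1/(-27 + 4*4**2) = 1/(-27 + 4*16) = 1/(-27 + 64) = 1/37 ≈ 0.027027)
f(-20, -19) + r = -49/34 + 1/37 = -1779/1258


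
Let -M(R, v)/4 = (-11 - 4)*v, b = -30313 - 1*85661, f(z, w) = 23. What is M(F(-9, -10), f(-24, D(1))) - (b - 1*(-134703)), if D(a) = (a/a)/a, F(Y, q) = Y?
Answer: -17349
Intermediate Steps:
D(a) = 1/a
b = -115974 (b = -30313 - 85661 = -115974)
M(R, v) = 60*v (M(R, v) = -4*(-11 - 4)*v = -(-60)*v = 60*v)
M(F(-9, -10), f(-24, D(1))) - (b - 1*(-134703)) = 60*23 - (-115974 - 1*(-134703)) = 1380 - (-115974 + 134703) = 1380 - 1*18729 = 1380 - 18729 = -17349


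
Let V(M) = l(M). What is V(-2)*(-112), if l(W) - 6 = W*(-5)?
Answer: -1792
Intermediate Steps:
l(W) = 6 - 5*W (l(W) = 6 + W*(-5) = 6 - 5*W)
V(M) = 6 - 5*M
V(-2)*(-112) = (6 - 5*(-2))*(-112) = (6 + 10)*(-112) = 16*(-112) = -1792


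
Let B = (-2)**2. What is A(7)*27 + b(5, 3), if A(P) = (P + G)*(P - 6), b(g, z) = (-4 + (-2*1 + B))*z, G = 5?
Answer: 318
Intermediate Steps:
B = 4
b(g, z) = -2*z (b(g, z) = (-4 + (-2*1 + 4))*z = (-4 + (-2 + 4))*z = (-4 + 2)*z = -2*z)
A(P) = (-6 + P)*(5 + P) (A(P) = (P + 5)*(P - 6) = (5 + P)*(-6 + P) = (-6 + P)*(5 + P))
A(7)*27 + b(5, 3) = (-30 + 7**2 - 1*7)*27 - 2*3 = (-30 + 49 - 7)*27 - 6 = 12*27 - 6 = 324 - 6 = 318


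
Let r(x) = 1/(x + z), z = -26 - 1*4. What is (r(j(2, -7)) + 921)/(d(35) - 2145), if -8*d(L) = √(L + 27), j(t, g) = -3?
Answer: -63215360/147232769 + 121568*√62/4858681377 ≈ -0.42916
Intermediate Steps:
z = -30 (z = -26 - 4 = -30)
d(L) = -√(27 + L)/8 (d(L) = -√(L + 27)/8 = -√(27 + L)/8)
r(x) = 1/(-30 + x) (r(x) = 1/(x - 30) = 1/(-30 + x))
(r(j(2, -7)) + 921)/(d(35) - 2145) = (1/(-30 - 3) + 921)/(-√(27 + 35)/8 - 2145) = (1/(-33) + 921)/(-√62/8 - 2145) = (-1/33 + 921)/(-2145 - √62/8) = 30392/(33*(-2145 - √62/8))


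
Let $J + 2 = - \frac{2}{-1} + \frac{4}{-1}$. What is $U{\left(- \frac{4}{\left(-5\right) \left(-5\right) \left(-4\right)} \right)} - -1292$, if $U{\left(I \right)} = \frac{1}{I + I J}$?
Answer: $\frac{3851}{3} \approx 1283.7$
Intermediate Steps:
$J = -4$ ($J = -2 + \left(- \frac{2}{-1} + \frac{4}{-1}\right) = -2 + \left(\left(-2\right) \left(-1\right) + 4 \left(-1\right)\right) = -2 + \left(2 - 4\right) = -2 - 2 = -4$)
$U{\left(I \right)} = - \frac{1}{3 I}$ ($U{\left(I \right)} = \frac{1}{I + I \left(-4\right)} = \frac{1}{I - 4 I} = \frac{1}{\left(-3\right) I} = - \frac{1}{3 I}$)
$U{\left(- \frac{4}{\left(-5\right) \left(-5\right) \left(-4\right)} \right)} - -1292 = - \frac{1}{3 \left(- \frac{4}{\left(-5\right) \left(-5\right) \left(-4\right)}\right)} - -1292 = - \frac{1}{3 \left(- \frac{4}{25 \left(-4\right)}\right)} + 1292 = - \frac{1}{3 \left(- \frac{4}{-100}\right)} + 1292 = - \frac{1}{3 \left(\left(-4\right) \left(- \frac{1}{100}\right)\right)} + 1292 = - \frac{\frac{1}{\frac{1}{25}}}{3} + 1292 = \left(- \frac{1}{3}\right) 25 + 1292 = - \frac{25}{3} + 1292 = \frac{3851}{3}$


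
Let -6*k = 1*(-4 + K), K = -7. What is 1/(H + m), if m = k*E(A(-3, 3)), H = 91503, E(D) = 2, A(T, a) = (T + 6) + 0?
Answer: 3/274520 ≈ 1.0928e-5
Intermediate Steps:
A(T, a) = 6 + T (A(T, a) = (6 + T) + 0 = 6 + T)
k = 11/6 (k = -(-4 - 7)/6 = -(-11)/6 = -1/6*(-11) = 11/6 ≈ 1.8333)
m = 11/3 (m = (11/6)*2 = 11/3 ≈ 3.6667)
1/(H + m) = 1/(91503 + 11/3) = 1/(274520/3) = 3/274520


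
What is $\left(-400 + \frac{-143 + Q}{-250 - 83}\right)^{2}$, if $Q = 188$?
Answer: $\frac{219188025}{1369} \approx 1.6011 \cdot 10^{5}$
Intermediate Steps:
$\left(-400 + \frac{-143 + Q}{-250 - 83}\right)^{2} = \left(-400 + \frac{-143 + 188}{-250 - 83}\right)^{2} = \left(-400 + \frac{45}{-333}\right)^{2} = \left(-400 + 45 \left(- \frac{1}{333}\right)\right)^{2} = \left(-400 - \frac{5}{37}\right)^{2} = \left(- \frac{14805}{37}\right)^{2} = \frac{219188025}{1369}$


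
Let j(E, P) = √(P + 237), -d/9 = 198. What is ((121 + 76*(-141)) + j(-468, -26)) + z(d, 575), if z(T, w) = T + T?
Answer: -14159 + √211 ≈ -14144.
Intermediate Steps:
d = -1782 (d = -9*198 = -1782)
z(T, w) = 2*T
j(E, P) = √(237 + P)
((121 + 76*(-141)) + j(-468, -26)) + z(d, 575) = ((121 + 76*(-141)) + √(237 - 26)) + 2*(-1782) = ((121 - 10716) + √211) - 3564 = (-10595 + √211) - 3564 = -14159 + √211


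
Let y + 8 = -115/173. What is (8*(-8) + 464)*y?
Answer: -599600/173 ≈ -3465.9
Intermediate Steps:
y = -1499/173 (y = -8 - 115/173 = -1499/173 ≈ -8.6647)
(8*(-8) + 464)*y = (8*(-8) + 464)*(-1499/173) = (-64 + 464)*(-1499/173) = 400*(-1499/173) = -599600/173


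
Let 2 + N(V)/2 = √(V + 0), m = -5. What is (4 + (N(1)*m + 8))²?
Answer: 484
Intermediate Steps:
N(V) = -4 + 2*√V (N(V) = -4 + 2*√(V + 0) = -4 + 2*√V)
(4 + (N(1)*m + 8))² = (4 + ((-4 + 2*√1)*(-5) + 8))² = (4 + ((-4 + 2*1)*(-5) + 8))² = (4 + ((-4 + 2)*(-5) + 8))² = (4 + (-2*(-5) + 8))² = (4 + (10 + 8))² = (4 + 18)² = 22² = 484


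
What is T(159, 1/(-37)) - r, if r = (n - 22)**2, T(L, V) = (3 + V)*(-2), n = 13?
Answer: -3217/37 ≈ -86.946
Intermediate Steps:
T(L, V) = -6 - 2*V
r = 81 (r = (13 - 22)**2 = (-9)**2 = 81)
T(159, 1/(-37)) - r = (-6 - 2/(-37)) - 1*81 = (-6 - 2*(-1/37)) - 81 = (-6 + 2/37) - 81 = -220/37 - 81 = -3217/37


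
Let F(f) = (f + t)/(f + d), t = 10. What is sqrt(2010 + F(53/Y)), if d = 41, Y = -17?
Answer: sqrt(208423677)/322 ≈ 44.835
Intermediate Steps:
F(f) = (10 + f)/(41 + f) (F(f) = (f + 10)/(f + 41) = (10 + f)/(41 + f))
sqrt(2010 + F(53/Y)) = sqrt(2010 + (10 + 53/(-17))/(41 + 53/(-17))) = sqrt(2010 + (10 + 53*(-1/17))/(41 + 53*(-1/17))) = sqrt(2010 + (10 - 53/17)/(41 - 53/17)) = sqrt(2010 + (117/17)/(644/17)) = sqrt(2010 + (17/644)*(117/17)) = sqrt(2010 + 117/644) = sqrt(1294557/644) = sqrt(208423677)/322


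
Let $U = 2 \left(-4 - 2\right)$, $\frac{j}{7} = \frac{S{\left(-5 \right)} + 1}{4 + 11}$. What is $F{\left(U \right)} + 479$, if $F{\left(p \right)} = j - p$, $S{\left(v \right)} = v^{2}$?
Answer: $\frac{7547}{15} \approx 503.13$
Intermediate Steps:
$j = \frac{182}{15}$ ($j = 7 \frac{\left(-5\right)^{2} + 1}{4 + 11} = 7 \frac{25 + 1}{15} = 7 \cdot 26 \cdot \frac{1}{15} = 7 \cdot \frac{26}{15} = \frac{182}{15} \approx 12.133$)
$U = -12$ ($U = 2 \left(-6\right) = -12$)
$F{\left(p \right)} = \frac{182}{15} - p$
$F{\left(U \right)} + 479 = \left(\frac{182}{15} - -12\right) + 479 = \left(\frac{182}{15} + 12\right) + 479 = \frac{362}{15} + 479 = \frac{7547}{15}$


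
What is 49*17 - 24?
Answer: 809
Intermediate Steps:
49*17 - 24 = 833 - 24 = 809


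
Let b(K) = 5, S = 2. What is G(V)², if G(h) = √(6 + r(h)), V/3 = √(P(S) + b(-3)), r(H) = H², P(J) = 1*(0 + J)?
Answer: 69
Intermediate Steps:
P(J) = J (P(J) = 1*J = J)
V = 3*√7 (V = 3*√(2 + 5) = 3*√7 ≈ 7.9373)
G(h) = √(6 + h²)
G(V)² = (√(6 + (3*√7)²))² = (√(6 + 63))² = (√69)² = 69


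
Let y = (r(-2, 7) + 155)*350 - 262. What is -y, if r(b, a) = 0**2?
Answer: -53988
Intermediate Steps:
r(b, a) = 0
y = 53988 (y = (0 + 155)*350 - 262 = 155*350 - 262 = 54250 - 262 = 53988)
-y = -1*53988 = -53988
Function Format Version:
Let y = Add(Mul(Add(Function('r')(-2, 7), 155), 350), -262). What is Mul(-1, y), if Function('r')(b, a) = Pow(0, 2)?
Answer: -53988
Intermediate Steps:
Function('r')(b, a) = 0
y = 53988 (y = Add(Mul(Add(0, 155), 350), -262) = Add(Mul(155, 350), -262) = Add(54250, -262) = 53988)
Mul(-1, y) = Mul(-1, 53988) = -53988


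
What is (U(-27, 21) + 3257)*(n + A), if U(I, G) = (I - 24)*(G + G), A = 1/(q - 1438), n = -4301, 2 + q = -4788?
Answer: -29867091335/6228 ≈ -4.7956e+6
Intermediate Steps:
q = -4790 (q = -2 - 4788 = -4790)
A = -1/6228 (A = 1/(-4790 - 1438) = 1/(-6228) = -1/6228 ≈ -0.00016057)
U(I, G) = 2*G*(-24 + I) (U(I, G) = (-24 + I)*(2*G) = 2*G*(-24 + I))
(U(-27, 21) + 3257)*(n + A) = (2*21*(-24 - 27) + 3257)*(-4301 - 1/6228) = (2*21*(-51) + 3257)*(-26786629/6228) = (-2142 + 3257)*(-26786629/6228) = 1115*(-26786629/6228) = -29867091335/6228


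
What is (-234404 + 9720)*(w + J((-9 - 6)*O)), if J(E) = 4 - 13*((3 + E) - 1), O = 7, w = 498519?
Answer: -112310993608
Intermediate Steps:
J(E) = -22 - 13*E (J(E) = 4 - 13*(2 + E) = 4 + (-26 - 13*E) = -22 - 13*E)
(-234404 + 9720)*(w + J((-9 - 6)*O)) = (-234404 + 9720)*(498519 + (-22 - 13*(-9 - 6)*7)) = -224684*(498519 + (-22 - (-195)*7)) = -224684*(498519 + (-22 - 13*(-105))) = -224684*(498519 + (-22 + 1365)) = -224684*(498519 + 1343) = -224684*499862 = -112310993608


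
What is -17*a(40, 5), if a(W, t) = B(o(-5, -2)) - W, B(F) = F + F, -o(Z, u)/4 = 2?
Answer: 952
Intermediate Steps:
o(Z, u) = -8 (o(Z, u) = -4*2 = -8)
B(F) = 2*F
a(W, t) = -16 - W (a(W, t) = 2*(-8) - W = -16 - W)
-17*a(40, 5) = -17*(-16 - 1*40) = -17*(-16 - 40) = -17*(-56) = 952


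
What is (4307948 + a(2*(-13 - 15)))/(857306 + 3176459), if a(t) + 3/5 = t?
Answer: 21539457/20168825 ≈ 1.0680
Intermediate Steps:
a(t) = -⅗ + t
(4307948 + a(2*(-13 - 15)))/(857306 + 3176459) = (4307948 + (-⅗ + 2*(-13 - 15)))/(857306 + 3176459) = (4307948 + (-⅗ + 2*(-28)))/4033765 = (4307948 + (-⅗ - 56))*(1/4033765) = (4307948 - 283/5)*(1/4033765) = (21539457/5)*(1/4033765) = 21539457/20168825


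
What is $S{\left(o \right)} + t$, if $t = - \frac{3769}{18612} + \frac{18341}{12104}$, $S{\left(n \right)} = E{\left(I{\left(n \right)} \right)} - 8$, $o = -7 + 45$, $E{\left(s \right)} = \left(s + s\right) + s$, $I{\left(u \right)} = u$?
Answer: $\frac{6043846351}{56319912} \approx 107.31$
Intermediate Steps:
$E{\left(s \right)} = 3 s$ ($E{\left(s \right)} = 2 s + s = 3 s$)
$o = 38$
$S{\left(n \right)} = -8 + 3 n$ ($S{\left(n \right)} = 3 n - 8 = -8 + 3 n$)
$t = \frac{73935679}{56319912}$ ($t = \left(-3769\right) \frac{1}{18612} + 18341 \cdot \frac{1}{12104} = - \frac{3769}{18612} + \frac{18341}{12104} = \frac{73935679}{56319912} \approx 1.3128$)
$S{\left(o \right)} + t = \left(-8 + 3 \cdot 38\right) + \frac{73935679}{56319912} = \left(-8 + 114\right) + \frac{73935679}{56319912} = 106 + \frac{73935679}{56319912} = \frac{6043846351}{56319912}$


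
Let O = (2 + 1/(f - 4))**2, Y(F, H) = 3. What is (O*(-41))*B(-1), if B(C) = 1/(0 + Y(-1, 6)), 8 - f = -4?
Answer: -11849/192 ≈ -61.714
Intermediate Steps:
f = 12 (f = 8 - 1*(-4) = 8 + 4 = 12)
O = 289/64 (O = (2 + 1/(12 - 4))**2 = (2 + 1/8)**2 = (17/8)**2 = 289/64 ≈ 4.5156)
B(C) = 1/3 (B(C) = 1/(0 + 3) = 1/3)
(O*(-41))*B(-1) = ((289/64)*(-41))*(1/3) = -11849/64*1/3 = -11849/192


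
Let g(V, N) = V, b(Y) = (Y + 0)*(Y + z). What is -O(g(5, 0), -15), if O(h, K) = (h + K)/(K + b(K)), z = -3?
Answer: 2/51 ≈ 0.039216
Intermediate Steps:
b(Y) = Y*(-3 + Y) (b(Y) = (Y + 0)*(Y - 3) = Y*(-3 + Y))
O(h, K) = (K + h)/(K + K*(-3 + K)) (O(h, K) = (h + K)/(K + K*(-3 + K)) = (K + h)/(K + K*(-3 + K)))
-O(g(5, 0), -15) = -(-15 + 5)/((-15)*(-2 - 15)) = -(-1)*(-10)/(15*(-17)) = -(-1)*(-1)*(-10)/(15*17) = -1*(-2/51) = 2/51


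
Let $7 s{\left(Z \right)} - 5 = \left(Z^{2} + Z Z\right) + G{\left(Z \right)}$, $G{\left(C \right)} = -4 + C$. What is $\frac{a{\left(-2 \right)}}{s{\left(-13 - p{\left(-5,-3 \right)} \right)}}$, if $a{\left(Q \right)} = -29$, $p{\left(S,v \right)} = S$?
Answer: $- \frac{203}{121} \approx -1.6777$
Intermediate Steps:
$s{\left(Z \right)} = \frac{1}{7} + \frac{Z}{7} + \frac{2 Z^{2}}{7}$ ($s{\left(Z \right)} = \frac{5}{7} + \frac{\left(Z^{2} + Z Z\right) + \left(-4 + Z\right)}{7} = \frac{5}{7} + \frac{\left(Z^{2} + Z^{2}\right) + \left(-4 + Z\right)}{7} = \frac{5}{7} + \frac{2 Z^{2} + \left(-4 + Z\right)}{7} = \frac{5}{7} + \frac{-4 + Z + 2 Z^{2}}{7} = \frac{5}{7} + \left(- \frac{4}{7} + \frac{Z}{7} + \frac{2 Z^{2}}{7}\right) = \frac{1}{7} + \frac{Z}{7} + \frac{2 Z^{2}}{7}$)
$\frac{a{\left(-2 \right)}}{s{\left(-13 - p{\left(-5,-3 \right)} \right)}} = - \frac{29}{\frac{1}{7} + \frac{-13 - -5}{7} + \frac{2 \left(-13 - -5\right)^{2}}{7}} = - \frac{29}{\frac{1}{7} + \frac{-13 + 5}{7} + \frac{2 \left(-13 + 5\right)^{2}}{7}} = - \frac{29}{\frac{1}{7} + \frac{1}{7} \left(-8\right) + \frac{2 \left(-8\right)^{2}}{7}} = - \frac{29}{\frac{1}{7} - \frac{8}{7} + \frac{2}{7} \cdot 64} = - \frac{29}{\frac{1}{7} - \frac{8}{7} + \frac{128}{7}} = - \frac{29}{\frac{121}{7}} = \left(-29\right) \frac{7}{121} = - \frac{203}{121}$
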